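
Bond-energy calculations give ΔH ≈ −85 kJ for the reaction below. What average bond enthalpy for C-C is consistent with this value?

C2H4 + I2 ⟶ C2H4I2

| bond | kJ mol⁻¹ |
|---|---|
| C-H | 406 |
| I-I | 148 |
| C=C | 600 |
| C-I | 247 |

D(C-C) ≈ 339 kJ/mol

Let D be the C-C bond energy.
Σ(broken) = 4×406 + 1×600 + 1×148 = 2372
Σ(formed) = 1×D + 4×406 + 2×247 = 2118 + D
ΔH = Σ(broken) − Σ(formed) = (2372) − (2118 + D) = +254 − D
Setting this equal to −85 kJ gives D = 339 kJ/mol.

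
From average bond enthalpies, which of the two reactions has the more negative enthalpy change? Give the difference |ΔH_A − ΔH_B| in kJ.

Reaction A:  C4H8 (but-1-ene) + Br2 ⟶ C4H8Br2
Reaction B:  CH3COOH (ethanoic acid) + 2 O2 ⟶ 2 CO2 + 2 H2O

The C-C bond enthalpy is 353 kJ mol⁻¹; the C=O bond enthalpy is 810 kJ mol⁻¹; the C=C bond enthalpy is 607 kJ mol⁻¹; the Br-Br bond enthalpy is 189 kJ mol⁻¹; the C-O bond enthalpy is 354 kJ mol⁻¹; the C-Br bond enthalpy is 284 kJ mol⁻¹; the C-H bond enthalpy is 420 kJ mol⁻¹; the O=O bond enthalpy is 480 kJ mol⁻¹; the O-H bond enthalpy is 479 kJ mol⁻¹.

Reaction B, by 815 kJ

Reaction A:
  Bonds broken (reactants):
    Br-Br: 1 × 189 = 189
    C-C: 2 × 353 = 706
    C-H: 8 × 420 = 3360
    C=C: 1 × 607 = 607
    Σ(broken) = 4862 kJ
  Bonds formed (products):
    C-Br: 2 × 284 = 568
    C-C: 3 × 353 = 1059
    C-H: 8 × 420 = 3360
    Σ(formed) = 4987 kJ
  ΔH_A = 4862 − 4987 = −125 kJ
Reaction B:
  Bonds broken (reactants):
    C-C: 1 × 353 = 353
    C-H: 3 × 420 = 1260
    C-O: 1 × 354 = 354
    C=O: 1 × 810 = 810
    O-H: 1 × 479 = 479
    O=O: 2 × 480 = 960
    Σ(broken) = 4216 kJ
  Bonds formed (products):
    C=O: 4 × 810 = 3240
    O-H: 4 × 479 = 1916
    Σ(formed) = 5156 kJ
  ΔH_B = 4216 − 5156 = −940 kJ
ΔH_A − ΔH_B = +815 kJ, so reaction B has the more negative ΔH; |ΔH_A − ΔH_B| = 815 kJ.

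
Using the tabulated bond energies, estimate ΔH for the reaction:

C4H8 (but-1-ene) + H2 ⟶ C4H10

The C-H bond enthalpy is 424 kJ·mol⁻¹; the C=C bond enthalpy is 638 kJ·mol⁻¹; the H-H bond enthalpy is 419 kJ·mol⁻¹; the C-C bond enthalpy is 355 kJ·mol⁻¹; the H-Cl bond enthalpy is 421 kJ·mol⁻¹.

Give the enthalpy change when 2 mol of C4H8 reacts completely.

Bonds broken (reactants):
  C-C: 2 × 355 = 710
  C-H: 8 × 424 = 3392
  C=C: 1 × 638 = 638
  H-H: 1 × 419 = 419
  Σ(broken) = 5159 kJ
Bonds formed (products):
  C-C: 3 × 355 = 1065
  C-H: 10 × 424 = 4240
  Σ(formed) = 5305 kJ
ΔH = Σ(broken) − Σ(formed) = 5159 − 5305 = −146 kJ
For 2× the reaction as written: 2 × (−146) = −292 kJ

ΔH = −292 kJ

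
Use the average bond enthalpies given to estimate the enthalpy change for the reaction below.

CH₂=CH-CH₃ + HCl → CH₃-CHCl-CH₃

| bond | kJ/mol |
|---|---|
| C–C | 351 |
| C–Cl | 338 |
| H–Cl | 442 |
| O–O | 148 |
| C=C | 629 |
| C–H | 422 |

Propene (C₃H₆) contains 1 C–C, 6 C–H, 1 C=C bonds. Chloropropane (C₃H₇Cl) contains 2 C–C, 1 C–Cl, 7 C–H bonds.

ΔH ≈ −40 kJ

Bonds broken (reactants):
  C–C: 1 × 351 = 351
  C–H: 6 × 422 = 2532
  C=C: 1 × 629 = 629
  H–Cl: 1 × 442 = 442
  Σ(broken) = 3954 kJ
Bonds formed (products):
  C–C: 2 × 351 = 702
  C–Cl: 1 × 338 = 338
  C–H: 7 × 422 = 2954
  Σ(formed) = 3994 kJ
ΔH = Σ(broken) − Σ(formed) = 3954 − 3994 = −40 kJ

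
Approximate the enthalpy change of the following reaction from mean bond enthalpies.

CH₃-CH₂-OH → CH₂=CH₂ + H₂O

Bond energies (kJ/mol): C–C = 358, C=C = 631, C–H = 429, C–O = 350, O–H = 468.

Bonds broken (reactants):
  C–C: 1 × 358 = 358
  C–H: 5 × 429 = 2145
  C–O: 1 × 350 = 350
  O–H: 1 × 468 = 468
  Σ(broken) = 3321 kJ
Bonds formed (products):
  C–H: 4 × 429 = 1716
  C=C: 1 × 631 = 631
  O–H: 2 × 468 = 936
  Σ(formed) = 3283 kJ
ΔH = Σ(broken) − Σ(formed) = 3321 − 3283 = +38 kJ

ΔH ≈ +38 kJ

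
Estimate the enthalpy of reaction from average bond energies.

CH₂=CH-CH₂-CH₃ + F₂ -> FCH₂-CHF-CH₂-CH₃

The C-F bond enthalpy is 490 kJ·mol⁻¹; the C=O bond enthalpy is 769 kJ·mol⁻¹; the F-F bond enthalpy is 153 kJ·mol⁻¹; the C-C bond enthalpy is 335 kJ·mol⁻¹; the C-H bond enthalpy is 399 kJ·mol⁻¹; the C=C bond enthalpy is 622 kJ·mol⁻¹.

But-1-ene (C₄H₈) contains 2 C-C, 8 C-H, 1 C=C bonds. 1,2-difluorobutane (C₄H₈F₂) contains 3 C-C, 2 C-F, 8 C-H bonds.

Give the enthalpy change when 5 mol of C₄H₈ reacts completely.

ΔH = −2700 kJ

Bonds broken (reactants):
  C-C: 2 × 335 = 670
  C-H: 8 × 399 = 3192
  C=C: 1 × 622 = 622
  F-F: 1 × 153 = 153
  Σ(broken) = 4637 kJ
Bonds formed (products):
  C-C: 3 × 335 = 1005
  C-F: 2 × 490 = 980
  C-H: 8 × 399 = 3192
  Σ(formed) = 5177 kJ
ΔH = Σ(broken) − Σ(formed) = 4637 − 5177 = −540 kJ
For 5× the reaction as written: 5 × (−540) = −2700 kJ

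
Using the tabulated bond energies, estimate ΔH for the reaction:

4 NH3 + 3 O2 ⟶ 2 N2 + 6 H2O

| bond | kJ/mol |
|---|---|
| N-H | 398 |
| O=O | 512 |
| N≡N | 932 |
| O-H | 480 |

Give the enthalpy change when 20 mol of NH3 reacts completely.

ΔH = −6560 kJ

Bonds broken (reactants):
  N-H: 12 × 398 = 4776
  O=O: 3 × 512 = 1536
  Σ(broken) = 6312 kJ
Bonds formed (products):
  N≡N: 2 × 932 = 1864
  O-H: 12 × 480 = 5760
  Σ(formed) = 7624 kJ
ΔH = Σ(broken) − Σ(formed) = 6312 − 7624 = −1312 kJ
For 5× the reaction as written: 5 × (−1312) = −6560 kJ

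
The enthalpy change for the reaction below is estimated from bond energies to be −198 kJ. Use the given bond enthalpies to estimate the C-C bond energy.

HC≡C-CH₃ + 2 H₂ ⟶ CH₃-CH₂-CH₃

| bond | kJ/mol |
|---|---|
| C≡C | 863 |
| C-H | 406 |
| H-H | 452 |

D(C-C) ≈ 341 kJ/mol

Let D be the C-C bond energy.
Σ(broken) = 1×863 + 1×D + 4×406 + 2×452 = 3391 + D
Σ(formed) = 2×D + 8×406 = 3248 + 2D
ΔH = Σ(broken) − Σ(formed) = (3391 + D) − (3248 + 2D) = +143 − D
Setting this equal to −198 kJ gives D = 341 kJ/mol.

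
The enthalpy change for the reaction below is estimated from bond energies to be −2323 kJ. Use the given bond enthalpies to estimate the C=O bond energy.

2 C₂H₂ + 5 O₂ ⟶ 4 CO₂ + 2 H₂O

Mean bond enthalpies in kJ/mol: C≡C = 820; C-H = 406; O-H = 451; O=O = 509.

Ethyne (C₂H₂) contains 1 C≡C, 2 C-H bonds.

Let D be the C=O bond energy.
Σ(broken) = 2×820 + 4×406 + 5×509 = 5809
Σ(formed) = 8×D + 4×451 = 1804 + 8D
ΔH = Σ(broken) − Σ(formed) = (5809) − (1804 + 8D) = +4005 − 8D
Setting this equal to −2323 kJ gives 8D = 6328, so D = 791 kJ/mol.

D(C=O) ≈ 791 kJ/mol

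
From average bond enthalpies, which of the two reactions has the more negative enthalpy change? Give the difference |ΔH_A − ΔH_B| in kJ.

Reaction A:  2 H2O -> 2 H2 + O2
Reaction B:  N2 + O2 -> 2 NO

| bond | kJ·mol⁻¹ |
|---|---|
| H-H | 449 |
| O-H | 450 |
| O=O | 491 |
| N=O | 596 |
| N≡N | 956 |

Reaction A:
  Bonds broken (reactants):
    O-H: 4 × 450 = 1800
    Σ(broken) = 1800 kJ
  Bonds formed (products):
    H-H: 2 × 449 = 898
    O=O: 1 × 491 = 491
    Σ(formed) = 1389 kJ
  ΔH_A = 1800 − 1389 = +411 kJ
Reaction B:
  Bonds broken (reactants):
    N≡N: 1 × 956 = 956
    O=O: 1 × 491 = 491
    Σ(broken) = 1447 kJ
  Bonds formed (products):
    N=O: 2 × 596 = 1192
    Σ(formed) = 1192 kJ
  ΔH_B = 1447 − 1192 = +255 kJ
ΔH_A − ΔH_B = +156 kJ, so reaction B has the more negative ΔH; |ΔH_A − ΔH_B| = 156 kJ.

Reaction B, by 156 kJ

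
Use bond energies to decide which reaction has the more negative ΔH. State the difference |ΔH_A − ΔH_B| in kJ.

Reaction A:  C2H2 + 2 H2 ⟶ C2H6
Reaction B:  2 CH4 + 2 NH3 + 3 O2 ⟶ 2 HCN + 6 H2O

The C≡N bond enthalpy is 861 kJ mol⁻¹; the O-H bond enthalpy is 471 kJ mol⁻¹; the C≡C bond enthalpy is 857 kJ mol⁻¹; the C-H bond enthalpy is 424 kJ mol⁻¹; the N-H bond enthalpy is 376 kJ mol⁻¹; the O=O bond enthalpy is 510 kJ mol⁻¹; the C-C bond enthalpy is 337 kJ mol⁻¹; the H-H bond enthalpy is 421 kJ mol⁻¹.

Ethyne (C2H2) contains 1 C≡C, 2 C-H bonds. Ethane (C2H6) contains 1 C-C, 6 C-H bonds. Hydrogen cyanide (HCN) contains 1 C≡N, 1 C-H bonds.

Reaction B, by 710 kJ

Reaction A:
  Bonds broken (reactants):
    C≡C: 1 × 857 = 857
    C-H: 2 × 424 = 848
    H-H: 2 × 421 = 842
    Σ(broken) = 2547 kJ
  Bonds formed (products):
    C-C: 1 × 337 = 337
    C-H: 6 × 424 = 2544
    Σ(formed) = 2881 kJ
  ΔH_A = 2547 − 2881 = −334 kJ
Reaction B:
  Bonds broken (reactants):
    C-H: 8 × 424 = 3392
    N-H: 6 × 376 = 2256
    O=O: 3 × 510 = 1530
    Σ(broken) = 7178 kJ
  Bonds formed (products):
    C≡N: 2 × 861 = 1722
    C-H: 2 × 424 = 848
    O-H: 12 × 471 = 5652
    Σ(formed) = 8222 kJ
  ΔH_B = 7178 − 8222 = −1044 kJ
ΔH_A − ΔH_B = +710 kJ, so reaction B has the more negative ΔH; |ΔH_A − ΔH_B| = 710 kJ.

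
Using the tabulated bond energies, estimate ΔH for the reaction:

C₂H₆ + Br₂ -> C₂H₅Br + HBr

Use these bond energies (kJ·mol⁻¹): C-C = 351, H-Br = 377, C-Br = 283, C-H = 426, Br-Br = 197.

Bonds broken (reactants):
  Br-Br: 1 × 197 = 197
  C-C: 1 × 351 = 351
  C-H: 6 × 426 = 2556
  Σ(broken) = 3104 kJ
Bonds formed (products):
  C-Br: 1 × 283 = 283
  C-C: 1 × 351 = 351
  C-H: 5 × 426 = 2130
  H-Br: 1 × 377 = 377
  Σ(formed) = 3141 kJ
ΔH = Σ(broken) − Σ(formed) = 3104 − 3141 = −37 kJ

ΔH ≈ −37 kJ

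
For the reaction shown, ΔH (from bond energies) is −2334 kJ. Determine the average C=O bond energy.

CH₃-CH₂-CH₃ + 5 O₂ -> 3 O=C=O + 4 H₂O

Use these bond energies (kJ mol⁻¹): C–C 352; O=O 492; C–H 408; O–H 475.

Let D be the C=O bond energy.
Σ(broken) = 2×352 + 8×408 + 5×492 = 6428
Σ(formed) = 6×D + 8×475 = 3800 + 6D
ΔH = Σ(broken) − Σ(formed) = (6428) − (3800 + 6D) = +2628 − 6D
Setting this equal to −2334 kJ gives 6D = 4962, so D = 827 kJ/mol.

D(C=O) ≈ 827 kJ/mol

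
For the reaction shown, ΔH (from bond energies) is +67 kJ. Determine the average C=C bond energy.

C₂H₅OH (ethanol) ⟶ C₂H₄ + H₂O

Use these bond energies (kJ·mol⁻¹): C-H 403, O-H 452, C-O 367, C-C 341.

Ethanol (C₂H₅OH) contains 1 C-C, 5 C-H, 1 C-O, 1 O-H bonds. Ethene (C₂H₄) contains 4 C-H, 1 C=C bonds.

D(C=C) ≈ 592 kJ/mol

Let D be the C=C bond energy.
Σ(broken) = 1×341 + 5×403 + 1×367 + 1×452 = 3175
Σ(formed) = 4×403 + 1×D + 2×452 = 2516 + D
ΔH = Σ(broken) − Σ(formed) = (3175) − (2516 + D) = +659 − D
Setting this equal to +67 kJ gives D = 592 kJ/mol.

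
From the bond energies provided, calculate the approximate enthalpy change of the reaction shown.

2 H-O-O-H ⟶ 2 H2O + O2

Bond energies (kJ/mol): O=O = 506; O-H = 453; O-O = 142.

Bonds broken (reactants):
  O-H: 4 × 453 = 1812
  O-O: 2 × 142 = 284
  Σ(broken) = 2096 kJ
Bonds formed (products):
  O-H: 4 × 453 = 1812
  O=O: 1 × 506 = 506
  Σ(formed) = 2318 kJ
ΔH = Σ(broken) − Σ(formed) = 2096 − 2318 = −222 kJ

ΔH ≈ −222 kJ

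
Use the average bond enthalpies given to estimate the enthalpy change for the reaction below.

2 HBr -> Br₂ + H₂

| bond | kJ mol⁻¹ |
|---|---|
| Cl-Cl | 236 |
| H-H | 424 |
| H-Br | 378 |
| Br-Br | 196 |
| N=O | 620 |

Bonds broken (reactants):
  H-Br: 2 × 378 = 756
  Σ(broken) = 756 kJ
Bonds formed (products):
  Br-Br: 1 × 196 = 196
  H-H: 1 × 424 = 424
  Σ(formed) = 620 kJ
ΔH = Σ(broken) − Σ(formed) = 756 − 620 = +136 kJ

ΔH ≈ +136 kJ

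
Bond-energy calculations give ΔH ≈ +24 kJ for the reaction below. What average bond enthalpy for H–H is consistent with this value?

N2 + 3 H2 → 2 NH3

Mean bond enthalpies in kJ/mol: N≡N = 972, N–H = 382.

D(H–H) ≈ 448 kJ/mol

Let D be the H–H bond energy.
Σ(broken) = 3×D + 1×972 = 972 + 3D
Σ(formed) = 6×382 = 2292
ΔH = Σ(broken) − Σ(formed) = (972 + 3D) − (2292) = −1320 + 3D
Setting this equal to +24 kJ gives 3D = 1344, so D = 448 kJ/mol.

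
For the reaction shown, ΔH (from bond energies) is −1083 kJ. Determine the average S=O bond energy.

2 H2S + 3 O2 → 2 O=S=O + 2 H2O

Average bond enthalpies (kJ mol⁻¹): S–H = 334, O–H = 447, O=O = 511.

D(S=O) ≈ 541 kJ/mol

Let D be the S=O bond energy.
Σ(broken) = 3×511 + 4×334 = 2869
Σ(formed) = 4×447 + 4×D = 1788 + 4D
ΔH = Σ(broken) − Σ(formed) = (2869) − (1788 + 4D) = +1081 − 4D
Setting this equal to −1083 kJ gives 4D = 2164, so D = 541 kJ/mol.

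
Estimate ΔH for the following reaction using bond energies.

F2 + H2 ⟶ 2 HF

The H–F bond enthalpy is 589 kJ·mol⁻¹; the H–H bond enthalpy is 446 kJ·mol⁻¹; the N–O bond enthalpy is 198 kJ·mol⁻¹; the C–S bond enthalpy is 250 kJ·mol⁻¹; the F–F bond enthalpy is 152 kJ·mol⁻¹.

ΔH ≈ −580 kJ

Bonds broken (reactants):
  F–F: 1 × 152 = 152
  H–H: 1 × 446 = 446
  Σ(broken) = 598 kJ
Bonds formed (products):
  H–F: 2 × 589 = 1178
  Σ(formed) = 1178 kJ
ΔH = Σ(broken) − Σ(formed) = 598 − 1178 = −580 kJ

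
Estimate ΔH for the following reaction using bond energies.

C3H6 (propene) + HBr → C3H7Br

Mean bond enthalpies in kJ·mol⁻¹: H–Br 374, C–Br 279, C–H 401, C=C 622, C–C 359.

ΔH ≈ −43 kJ

Bonds broken (reactants):
  C–C: 1 × 359 = 359
  C–H: 6 × 401 = 2406
  C=C: 1 × 622 = 622
  H–Br: 1 × 374 = 374
  Σ(broken) = 3761 kJ
Bonds formed (products):
  C–Br: 1 × 279 = 279
  C–C: 2 × 359 = 718
  C–H: 7 × 401 = 2807
  Σ(formed) = 3804 kJ
ΔH = Σ(broken) − Σ(formed) = 3761 − 3804 = −43 kJ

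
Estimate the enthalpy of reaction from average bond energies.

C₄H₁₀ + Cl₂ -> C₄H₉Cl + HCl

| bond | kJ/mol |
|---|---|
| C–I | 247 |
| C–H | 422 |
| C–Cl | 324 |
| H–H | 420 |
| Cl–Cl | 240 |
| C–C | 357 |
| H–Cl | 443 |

ΔH ≈ −105 kJ

Bonds broken (reactants):
  C–C: 3 × 357 = 1071
  C–H: 10 × 422 = 4220
  Cl–Cl: 1 × 240 = 240
  Σ(broken) = 5531 kJ
Bonds formed (products):
  C–C: 3 × 357 = 1071
  C–Cl: 1 × 324 = 324
  C–H: 9 × 422 = 3798
  H–Cl: 1 × 443 = 443
  Σ(formed) = 5636 kJ
ΔH = Σ(broken) − Σ(formed) = 5531 − 5636 = −105 kJ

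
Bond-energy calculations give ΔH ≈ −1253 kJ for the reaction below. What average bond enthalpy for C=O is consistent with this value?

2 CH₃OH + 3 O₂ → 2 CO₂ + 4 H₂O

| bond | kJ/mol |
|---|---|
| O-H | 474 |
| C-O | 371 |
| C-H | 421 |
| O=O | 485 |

D(C=O) ≈ 783 kJ/mol

Let D be the C=O bond energy.
Σ(broken) = 6×421 + 2×371 + 2×474 + 3×485 = 5671
Σ(formed) = 4×D + 8×474 = 3792 + 4D
ΔH = Σ(broken) − Σ(formed) = (5671) − (3792 + 4D) = +1879 − 4D
Setting this equal to −1253 kJ gives 4D = 3132, so D = 783 kJ/mol.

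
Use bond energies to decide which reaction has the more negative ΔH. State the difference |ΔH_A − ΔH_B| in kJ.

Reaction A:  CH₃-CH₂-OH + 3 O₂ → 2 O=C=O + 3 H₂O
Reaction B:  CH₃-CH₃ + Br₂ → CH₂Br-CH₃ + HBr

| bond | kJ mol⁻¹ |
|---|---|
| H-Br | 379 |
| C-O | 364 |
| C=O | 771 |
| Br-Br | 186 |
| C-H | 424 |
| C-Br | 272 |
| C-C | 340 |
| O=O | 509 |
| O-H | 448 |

Reaction A:
  Bonds broken (reactants):
    C-C: 1 × 340 = 340
    C-H: 5 × 424 = 2120
    C-O: 1 × 364 = 364
    O-H: 1 × 448 = 448
    O=O: 3 × 509 = 1527
    Σ(broken) = 4799 kJ
  Bonds formed (products):
    C=O: 4 × 771 = 3084
    O-H: 6 × 448 = 2688
    Σ(formed) = 5772 kJ
  ΔH_A = 4799 − 5772 = −973 kJ
Reaction B:
  Bonds broken (reactants):
    Br-Br: 1 × 186 = 186
    C-C: 1 × 340 = 340
    C-H: 6 × 424 = 2544
    Σ(broken) = 3070 kJ
  Bonds formed (products):
    C-Br: 1 × 272 = 272
    C-C: 1 × 340 = 340
    C-H: 5 × 424 = 2120
    H-Br: 1 × 379 = 379
    Σ(formed) = 3111 kJ
  ΔH_B = 3070 − 3111 = −41 kJ
ΔH_A − ΔH_B = −932 kJ, so reaction A has the more negative ΔH; |ΔH_A − ΔH_B| = 932 kJ.

Reaction A, by 932 kJ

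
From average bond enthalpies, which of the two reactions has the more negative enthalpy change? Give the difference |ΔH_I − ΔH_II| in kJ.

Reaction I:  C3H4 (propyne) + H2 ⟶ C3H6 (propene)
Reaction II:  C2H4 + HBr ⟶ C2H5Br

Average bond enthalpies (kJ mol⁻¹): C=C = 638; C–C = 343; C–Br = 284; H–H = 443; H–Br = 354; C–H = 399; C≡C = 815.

Reaction I, by 144 kJ

Reaction I:
  Bonds broken (reactants):
    C≡C: 1 × 815 = 815
    C–C: 1 × 343 = 343
    C–H: 4 × 399 = 1596
    H–H: 1 × 443 = 443
    Σ(broken) = 3197 kJ
  Bonds formed (products):
    C–C: 1 × 343 = 343
    C–H: 6 × 399 = 2394
    C=C: 1 × 638 = 638
    Σ(formed) = 3375 kJ
  ΔH_I = 3197 − 3375 = −178 kJ
Reaction II:
  Bonds broken (reactants):
    C–H: 4 × 399 = 1596
    C=C: 1 × 638 = 638
    H–Br: 1 × 354 = 354
    Σ(broken) = 2588 kJ
  Bonds formed (products):
    C–Br: 1 × 284 = 284
    C–C: 1 × 343 = 343
    C–H: 5 × 399 = 1995
    Σ(formed) = 2622 kJ
  ΔH_II = 2588 − 2622 = −34 kJ
ΔH_I − ΔH_II = −144 kJ, so reaction I has the more negative ΔH; |ΔH_I − ΔH_II| = 144 kJ.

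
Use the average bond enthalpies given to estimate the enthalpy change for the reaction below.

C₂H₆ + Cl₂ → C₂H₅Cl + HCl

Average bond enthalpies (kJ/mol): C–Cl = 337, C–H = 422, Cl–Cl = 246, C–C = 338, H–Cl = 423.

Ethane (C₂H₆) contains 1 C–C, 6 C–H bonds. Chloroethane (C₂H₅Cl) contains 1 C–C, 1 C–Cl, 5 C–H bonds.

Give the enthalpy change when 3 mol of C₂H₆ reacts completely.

ΔH = −276 kJ

Bonds broken (reactants):
  C–C: 1 × 338 = 338
  C–H: 6 × 422 = 2532
  Cl–Cl: 1 × 246 = 246
  Σ(broken) = 3116 kJ
Bonds formed (products):
  C–C: 1 × 338 = 338
  C–Cl: 1 × 337 = 337
  C–H: 5 × 422 = 2110
  H–Cl: 1 × 423 = 423
  Σ(formed) = 3208 kJ
ΔH = Σ(broken) − Σ(formed) = 3116 − 3208 = −92 kJ
For 3× the reaction as written: 3 × (−92) = −276 kJ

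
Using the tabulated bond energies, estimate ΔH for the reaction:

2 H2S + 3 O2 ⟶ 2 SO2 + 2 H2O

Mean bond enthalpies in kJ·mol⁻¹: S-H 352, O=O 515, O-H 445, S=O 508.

ΔH ≈ −859 kJ

Bonds broken (reactants):
  O=O: 3 × 515 = 1545
  S-H: 4 × 352 = 1408
  Σ(broken) = 2953 kJ
Bonds formed (products):
  O-H: 4 × 445 = 1780
  S=O: 4 × 508 = 2032
  Σ(formed) = 3812 kJ
ΔH = Σ(broken) − Σ(formed) = 2953 − 3812 = −859 kJ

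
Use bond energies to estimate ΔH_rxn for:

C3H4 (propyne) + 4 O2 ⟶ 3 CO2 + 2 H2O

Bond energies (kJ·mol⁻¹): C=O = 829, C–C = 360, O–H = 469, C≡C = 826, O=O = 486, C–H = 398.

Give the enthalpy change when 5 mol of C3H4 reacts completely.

Bonds broken (reactants):
  C≡C: 1 × 826 = 826
  C–C: 1 × 360 = 360
  C–H: 4 × 398 = 1592
  O=O: 4 × 486 = 1944
  Σ(broken) = 4722 kJ
Bonds formed (products):
  C=O: 6 × 829 = 4974
  O–H: 4 × 469 = 1876
  Σ(formed) = 6850 kJ
ΔH = Σ(broken) − Σ(formed) = 4722 − 6850 = −2128 kJ
For 5× the reaction as written: 5 × (−2128) = −10640 kJ

ΔH = −10640 kJ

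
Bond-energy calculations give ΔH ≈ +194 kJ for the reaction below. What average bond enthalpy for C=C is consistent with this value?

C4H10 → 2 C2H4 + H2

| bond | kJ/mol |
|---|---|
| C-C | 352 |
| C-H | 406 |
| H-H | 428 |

Let D be the C=C bond energy.
Σ(broken) = 3×352 + 10×406 = 5116
Σ(formed) = 8×406 + 2×D + 1×428 = 3676 + 2D
ΔH = Σ(broken) − Σ(formed) = (5116) − (3676 + 2D) = +1440 − 2D
Setting this equal to +194 kJ gives 2D = 1246, so D = 623 kJ/mol.

D(C=C) ≈ 623 kJ/mol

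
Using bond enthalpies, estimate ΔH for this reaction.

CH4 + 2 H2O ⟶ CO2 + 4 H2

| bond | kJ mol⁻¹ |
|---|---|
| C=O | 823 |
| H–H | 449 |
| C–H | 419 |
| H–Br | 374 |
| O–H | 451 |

Bonds broken (reactants):
  C–H: 4 × 419 = 1676
  O–H: 4 × 451 = 1804
  Σ(broken) = 3480 kJ
Bonds formed (products):
  C=O: 2 × 823 = 1646
  H–H: 4 × 449 = 1796
  Σ(formed) = 3442 kJ
ΔH = Σ(broken) − Σ(formed) = 3480 − 3442 = +38 kJ

ΔH ≈ +38 kJ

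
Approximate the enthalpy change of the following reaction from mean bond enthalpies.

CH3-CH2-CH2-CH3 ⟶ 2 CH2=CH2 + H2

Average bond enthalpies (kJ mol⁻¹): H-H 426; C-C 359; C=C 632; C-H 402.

Bonds broken (reactants):
  C-C: 3 × 359 = 1077
  C-H: 10 × 402 = 4020
  Σ(broken) = 5097 kJ
Bonds formed (products):
  C-H: 8 × 402 = 3216
  C=C: 2 × 632 = 1264
  H-H: 1 × 426 = 426
  Σ(formed) = 4906 kJ
ΔH = Σ(broken) − Σ(formed) = 5097 − 4906 = +191 kJ

ΔH ≈ +191 kJ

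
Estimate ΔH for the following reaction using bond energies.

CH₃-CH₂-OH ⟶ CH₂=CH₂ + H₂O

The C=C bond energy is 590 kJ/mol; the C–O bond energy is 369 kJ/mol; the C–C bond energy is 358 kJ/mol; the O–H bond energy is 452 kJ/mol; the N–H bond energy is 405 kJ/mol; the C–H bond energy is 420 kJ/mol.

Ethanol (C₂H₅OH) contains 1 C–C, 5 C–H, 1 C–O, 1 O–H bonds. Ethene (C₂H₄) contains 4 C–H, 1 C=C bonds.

Bonds broken (reactants):
  C–C: 1 × 358 = 358
  C–H: 5 × 420 = 2100
  C–O: 1 × 369 = 369
  O–H: 1 × 452 = 452
  Σ(broken) = 3279 kJ
Bonds formed (products):
  C–H: 4 × 420 = 1680
  C=C: 1 × 590 = 590
  O–H: 2 × 452 = 904
  Σ(formed) = 3174 kJ
ΔH = Σ(broken) − Σ(formed) = 3279 − 3174 = +105 kJ

ΔH ≈ +105 kJ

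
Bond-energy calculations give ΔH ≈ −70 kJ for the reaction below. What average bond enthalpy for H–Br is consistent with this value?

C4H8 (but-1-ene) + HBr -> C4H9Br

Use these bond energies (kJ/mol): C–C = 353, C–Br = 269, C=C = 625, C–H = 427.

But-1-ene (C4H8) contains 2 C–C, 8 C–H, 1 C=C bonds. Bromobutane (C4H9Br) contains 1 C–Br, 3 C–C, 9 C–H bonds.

D(H–Br) ≈ 354 kJ/mol

Let D be the H–Br bond energy.
Σ(broken) = 2×353 + 8×427 + 1×625 + 1×D = 4747 + D
Σ(formed) = 1×269 + 3×353 + 9×427 = 5171
ΔH = Σ(broken) − Σ(formed) = (4747 + D) − (5171) = −424 + D
Setting this equal to −70 kJ gives D = 354 kJ/mol.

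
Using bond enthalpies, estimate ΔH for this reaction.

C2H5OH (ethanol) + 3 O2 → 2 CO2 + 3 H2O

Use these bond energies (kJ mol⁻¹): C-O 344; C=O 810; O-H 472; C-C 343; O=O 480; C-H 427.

Bonds broken (reactants):
  C-C: 1 × 343 = 343
  C-H: 5 × 427 = 2135
  C-O: 1 × 344 = 344
  O-H: 1 × 472 = 472
  O=O: 3 × 480 = 1440
  Σ(broken) = 4734 kJ
Bonds formed (products):
  C=O: 4 × 810 = 3240
  O-H: 6 × 472 = 2832
  Σ(formed) = 6072 kJ
ΔH = Σ(broken) − Σ(formed) = 4734 − 6072 = −1338 kJ

ΔH ≈ −1338 kJ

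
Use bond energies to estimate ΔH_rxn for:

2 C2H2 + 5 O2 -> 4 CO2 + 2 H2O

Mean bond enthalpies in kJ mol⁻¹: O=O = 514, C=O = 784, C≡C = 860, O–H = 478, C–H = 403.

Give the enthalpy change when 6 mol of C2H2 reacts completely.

Bonds broken (reactants):
  C≡C: 2 × 860 = 1720
  C–H: 4 × 403 = 1612
  O=O: 5 × 514 = 2570
  Σ(broken) = 5902 kJ
Bonds formed (products):
  C=O: 8 × 784 = 6272
  O–H: 4 × 478 = 1912
  Σ(formed) = 8184 kJ
ΔH = Σ(broken) − Σ(formed) = 5902 − 8184 = −2282 kJ
For 3× the reaction as written: 3 × (−2282) = −6846 kJ

ΔH = −6846 kJ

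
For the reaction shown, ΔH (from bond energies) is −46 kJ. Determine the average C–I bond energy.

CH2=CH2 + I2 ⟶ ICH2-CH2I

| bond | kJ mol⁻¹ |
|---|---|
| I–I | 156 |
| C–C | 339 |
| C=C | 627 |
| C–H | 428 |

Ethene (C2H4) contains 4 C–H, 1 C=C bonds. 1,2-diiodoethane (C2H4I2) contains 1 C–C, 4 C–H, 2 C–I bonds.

D(C–I) ≈ 245 kJ/mol

Let D be the C–I bond energy.
Σ(broken) = 4×428 + 1×627 + 1×156 = 2495
Σ(formed) = 1×339 + 4×428 + 2×D = 2051 + 2D
ΔH = Σ(broken) − Σ(formed) = (2495) − (2051 + 2D) = +444 − 2D
Setting this equal to −46 kJ gives 2D = 490, so D = 245 kJ/mol.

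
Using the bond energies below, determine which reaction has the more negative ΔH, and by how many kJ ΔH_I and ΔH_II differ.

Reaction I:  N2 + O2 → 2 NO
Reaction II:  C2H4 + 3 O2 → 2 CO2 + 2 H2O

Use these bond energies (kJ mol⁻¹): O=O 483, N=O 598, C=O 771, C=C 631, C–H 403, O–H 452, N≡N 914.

Reaction I:
  Bonds broken (reactants):
    N≡N: 1 × 914 = 914
    O=O: 1 × 483 = 483
    Σ(broken) = 1397 kJ
  Bonds formed (products):
    N=O: 2 × 598 = 1196
    Σ(formed) = 1196 kJ
  ΔH_I = 1397 − 1196 = +201 kJ
Reaction II:
  Bonds broken (reactants):
    C–H: 4 × 403 = 1612
    C=C: 1 × 631 = 631
    O=O: 3 × 483 = 1449
    Σ(broken) = 3692 kJ
  Bonds formed (products):
    C=O: 4 × 771 = 3084
    O–H: 4 × 452 = 1808
    Σ(formed) = 4892 kJ
  ΔH_II = 3692 − 4892 = −1200 kJ
ΔH_I − ΔH_II = +1401 kJ, so reaction II has the more negative ΔH; |ΔH_I − ΔH_II| = 1401 kJ.

Reaction II, by 1401 kJ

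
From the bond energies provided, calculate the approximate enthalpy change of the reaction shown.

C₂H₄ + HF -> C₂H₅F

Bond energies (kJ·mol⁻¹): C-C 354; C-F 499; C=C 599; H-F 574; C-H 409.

Bonds broken (reactants):
  C-H: 4 × 409 = 1636
  C=C: 1 × 599 = 599
  H-F: 1 × 574 = 574
  Σ(broken) = 2809 kJ
Bonds formed (products):
  C-C: 1 × 354 = 354
  C-F: 1 × 499 = 499
  C-H: 5 × 409 = 2045
  Σ(formed) = 2898 kJ
ΔH = Σ(broken) − Σ(formed) = 2809 − 2898 = −89 kJ

ΔH ≈ −89 kJ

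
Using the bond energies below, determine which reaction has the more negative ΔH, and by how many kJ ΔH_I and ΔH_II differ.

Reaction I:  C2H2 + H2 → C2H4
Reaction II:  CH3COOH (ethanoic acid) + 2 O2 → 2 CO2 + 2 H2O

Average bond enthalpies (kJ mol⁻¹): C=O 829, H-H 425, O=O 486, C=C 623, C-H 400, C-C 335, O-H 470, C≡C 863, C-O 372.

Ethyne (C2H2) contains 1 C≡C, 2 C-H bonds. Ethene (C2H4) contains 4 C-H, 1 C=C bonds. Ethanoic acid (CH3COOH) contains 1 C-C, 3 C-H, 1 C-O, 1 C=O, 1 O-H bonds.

Reaction I:
  Bonds broken (reactants):
    C≡C: 1 × 863 = 863
    C-H: 2 × 400 = 800
    H-H: 1 × 425 = 425
    Σ(broken) = 2088 kJ
  Bonds formed (products):
    C-H: 4 × 400 = 1600
    C=C: 1 × 623 = 623
    Σ(formed) = 2223 kJ
  ΔH_I = 2088 − 2223 = −135 kJ
Reaction II:
  Bonds broken (reactants):
    C-C: 1 × 335 = 335
    C-H: 3 × 400 = 1200
    C-O: 1 × 372 = 372
    C=O: 1 × 829 = 829
    O-H: 1 × 470 = 470
    O=O: 2 × 486 = 972
    Σ(broken) = 4178 kJ
  Bonds formed (products):
    C=O: 4 × 829 = 3316
    O-H: 4 × 470 = 1880
    Σ(formed) = 5196 kJ
  ΔH_II = 4178 − 5196 = −1018 kJ
ΔH_I − ΔH_II = +883 kJ, so reaction II has the more negative ΔH; |ΔH_I − ΔH_II| = 883 kJ.

Reaction II, by 883 kJ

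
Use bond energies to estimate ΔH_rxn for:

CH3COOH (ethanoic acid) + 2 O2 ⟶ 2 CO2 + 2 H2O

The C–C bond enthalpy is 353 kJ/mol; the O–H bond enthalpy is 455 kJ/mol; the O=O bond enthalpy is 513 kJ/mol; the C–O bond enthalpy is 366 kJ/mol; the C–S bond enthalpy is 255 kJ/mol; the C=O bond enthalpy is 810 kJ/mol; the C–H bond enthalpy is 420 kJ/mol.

Bonds broken (reactants):
  C–C: 1 × 353 = 353
  C–H: 3 × 420 = 1260
  C–O: 1 × 366 = 366
  C=O: 1 × 810 = 810
  O–H: 1 × 455 = 455
  O=O: 2 × 513 = 1026
  Σ(broken) = 4270 kJ
Bonds formed (products):
  C=O: 4 × 810 = 3240
  O–H: 4 × 455 = 1820
  Σ(formed) = 5060 kJ
ΔH = Σ(broken) − Σ(formed) = 4270 − 5060 = −790 kJ

ΔH ≈ −790 kJ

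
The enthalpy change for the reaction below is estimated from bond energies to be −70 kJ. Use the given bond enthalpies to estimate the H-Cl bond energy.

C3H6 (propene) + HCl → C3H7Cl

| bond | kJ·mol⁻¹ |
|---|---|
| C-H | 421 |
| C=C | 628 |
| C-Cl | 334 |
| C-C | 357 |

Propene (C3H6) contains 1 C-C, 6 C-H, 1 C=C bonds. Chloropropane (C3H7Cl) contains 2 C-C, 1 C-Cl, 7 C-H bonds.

Let D be the H-Cl bond energy.
Σ(broken) = 1×357 + 6×421 + 1×628 + 1×D = 3511 + D
Σ(formed) = 2×357 + 1×334 + 7×421 = 3995
ΔH = Σ(broken) − Σ(formed) = (3511 + D) − (3995) = −484 + D
Setting this equal to −70 kJ gives D = 414 kJ/mol.

D(H-Cl) ≈ 414 kJ/mol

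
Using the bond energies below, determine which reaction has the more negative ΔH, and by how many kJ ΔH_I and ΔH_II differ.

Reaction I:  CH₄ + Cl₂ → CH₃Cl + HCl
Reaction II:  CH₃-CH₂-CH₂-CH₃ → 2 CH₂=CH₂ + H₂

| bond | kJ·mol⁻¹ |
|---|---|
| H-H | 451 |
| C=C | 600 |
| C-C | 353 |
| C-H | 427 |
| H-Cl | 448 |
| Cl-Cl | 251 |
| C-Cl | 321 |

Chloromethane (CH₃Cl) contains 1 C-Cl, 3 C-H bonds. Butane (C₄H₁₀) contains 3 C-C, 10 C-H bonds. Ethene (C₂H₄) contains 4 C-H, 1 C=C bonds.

Reaction I:
  Bonds broken (reactants):
    C-H: 4 × 427 = 1708
    Cl-Cl: 1 × 251 = 251
    Σ(broken) = 1959 kJ
  Bonds formed (products):
    C-Cl: 1 × 321 = 321
    C-H: 3 × 427 = 1281
    H-Cl: 1 × 448 = 448
    Σ(formed) = 2050 kJ
  ΔH_I = 1959 − 2050 = −91 kJ
Reaction II:
  Bonds broken (reactants):
    C-C: 3 × 353 = 1059
    C-H: 10 × 427 = 4270
    Σ(broken) = 5329 kJ
  Bonds formed (products):
    C-H: 8 × 427 = 3416
    C=C: 2 × 600 = 1200
    H-H: 1 × 451 = 451
    Σ(formed) = 5067 kJ
  ΔH_II = 5329 − 5067 = +262 kJ
ΔH_I − ΔH_II = −353 kJ, so reaction I has the more negative ΔH; |ΔH_I − ΔH_II| = 353 kJ.

Reaction I, by 353 kJ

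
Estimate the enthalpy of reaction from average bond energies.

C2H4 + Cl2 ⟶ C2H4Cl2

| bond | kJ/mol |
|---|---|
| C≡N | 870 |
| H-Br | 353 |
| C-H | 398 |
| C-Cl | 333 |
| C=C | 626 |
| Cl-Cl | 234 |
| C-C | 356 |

Bonds broken (reactants):
  C-H: 4 × 398 = 1592
  C=C: 1 × 626 = 626
  Cl-Cl: 1 × 234 = 234
  Σ(broken) = 2452 kJ
Bonds formed (products):
  C-C: 1 × 356 = 356
  C-Cl: 2 × 333 = 666
  C-H: 4 × 398 = 1592
  Σ(formed) = 2614 kJ
ΔH = Σ(broken) − Σ(formed) = 2452 − 2614 = −162 kJ

ΔH ≈ −162 kJ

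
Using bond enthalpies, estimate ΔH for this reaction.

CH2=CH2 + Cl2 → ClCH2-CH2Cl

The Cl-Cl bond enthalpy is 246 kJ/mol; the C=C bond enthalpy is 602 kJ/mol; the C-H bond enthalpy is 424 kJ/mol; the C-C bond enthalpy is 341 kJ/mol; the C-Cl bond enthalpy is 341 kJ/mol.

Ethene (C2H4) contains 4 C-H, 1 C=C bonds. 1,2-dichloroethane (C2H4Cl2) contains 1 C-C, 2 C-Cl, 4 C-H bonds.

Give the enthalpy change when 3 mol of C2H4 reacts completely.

Bonds broken (reactants):
  C-H: 4 × 424 = 1696
  C=C: 1 × 602 = 602
  Cl-Cl: 1 × 246 = 246
  Σ(broken) = 2544 kJ
Bonds formed (products):
  C-C: 1 × 341 = 341
  C-Cl: 2 × 341 = 682
  C-H: 4 × 424 = 1696
  Σ(formed) = 2719 kJ
ΔH = Σ(broken) − Σ(formed) = 2544 − 2719 = −175 kJ
For 3× the reaction as written: 3 × (−175) = −525 kJ

ΔH = −525 kJ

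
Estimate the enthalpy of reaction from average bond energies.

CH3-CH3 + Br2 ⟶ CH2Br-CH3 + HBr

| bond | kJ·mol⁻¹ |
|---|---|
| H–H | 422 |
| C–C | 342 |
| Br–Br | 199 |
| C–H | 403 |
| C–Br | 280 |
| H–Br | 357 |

Bonds broken (reactants):
  Br–Br: 1 × 199 = 199
  C–C: 1 × 342 = 342
  C–H: 6 × 403 = 2418
  Σ(broken) = 2959 kJ
Bonds formed (products):
  C–Br: 1 × 280 = 280
  C–C: 1 × 342 = 342
  C–H: 5 × 403 = 2015
  H–Br: 1 × 357 = 357
  Σ(formed) = 2994 kJ
ΔH = Σ(broken) − Σ(formed) = 2959 − 2994 = −35 kJ

ΔH ≈ −35 kJ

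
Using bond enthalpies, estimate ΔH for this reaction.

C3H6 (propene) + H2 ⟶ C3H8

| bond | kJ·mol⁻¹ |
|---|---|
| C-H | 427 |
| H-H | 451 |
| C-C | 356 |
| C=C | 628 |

ΔH ≈ −131 kJ

Bonds broken (reactants):
  C-C: 1 × 356 = 356
  C-H: 6 × 427 = 2562
  C=C: 1 × 628 = 628
  H-H: 1 × 451 = 451
  Σ(broken) = 3997 kJ
Bonds formed (products):
  C-C: 2 × 356 = 712
  C-H: 8 × 427 = 3416
  Σ(formed) = 4128 kJ
ΔH = Σ(broken) − Σ(formed) = 3997 − 4128 = −131 kJ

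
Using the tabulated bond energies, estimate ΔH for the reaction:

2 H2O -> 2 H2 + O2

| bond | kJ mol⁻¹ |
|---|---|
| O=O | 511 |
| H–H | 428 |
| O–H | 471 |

ΔH ≈ +517 kJ

Bonds broken (reactants):
  O–H: 4 × 471 = 1884
  Σ(broken) = 1884 kJ
Bonds formed (products):
  H–H: 2 × 428 = 856
  O=O: 1 × 511 = 511
  Σ(formed) = 1367 kJ
ΔH = Σ(broken) − Σ(formed) = 1884 − 1367 = +517 kJ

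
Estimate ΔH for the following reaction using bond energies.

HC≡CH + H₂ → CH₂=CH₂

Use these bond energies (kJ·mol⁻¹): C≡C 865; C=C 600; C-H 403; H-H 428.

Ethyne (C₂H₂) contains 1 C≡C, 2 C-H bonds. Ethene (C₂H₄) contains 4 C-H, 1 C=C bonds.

ΔH ≈ −113 kJ

Bonds broken (reactants):
  C≡C: 1 × 865 = 865
  C-H: 2 × 403 = 806
  H-H: 1 × 428 = 428
  Σ(broken) = 2099 kJ
Bonds formed (products):
  C-H: 4 × 403 = 1612
  C=C: 1 × 600 = 600
  Σ(formed) = 2212 kJ
ΔH = Σ(broken) − Σ(formed) = 2099 − 2212 = −113 kJ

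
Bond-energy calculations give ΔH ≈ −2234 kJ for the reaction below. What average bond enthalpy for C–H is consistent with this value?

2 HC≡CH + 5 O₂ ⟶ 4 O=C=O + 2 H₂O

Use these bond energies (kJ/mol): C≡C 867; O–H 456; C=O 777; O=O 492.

Let D be the C–H bond energy.
Σ(broken) = 2×867 + 4×D + 5×492 = 4194 + 4D
Σ(formed) = 8×777 + 4×456 = 8040
ΔH = Σ(broken) − Σ(formed) = (4194 + 4D) − (8040) = −3846 + 4D
Setting this equal to −2234 kJ gives 4D = 1612, so D = 403 kJ/mol.

D(C–H) ≈ 403 kJ/mol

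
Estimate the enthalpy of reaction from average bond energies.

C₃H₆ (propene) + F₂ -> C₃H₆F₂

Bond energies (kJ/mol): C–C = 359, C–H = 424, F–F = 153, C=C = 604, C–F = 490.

ΔH ≈ −582 kJ

Bonds broken (reactants):
  C–C: 1 × 359 = 359
  C–H: 6 × 424 = 2544
  C=C: 1 × 604 = 604
  F–F: 1 × 153 = 153
  Σ(broken) = 3660 kJ
Bonds formed (products):
  C–C: 2 × 359 = 718
  C–F: 2 × 490 = 980
  C–H: 6 × 424 = 2544
  Σ(formed) = 4242 kJ
ΔH = Σ(broken) − Σ(formed) = 3660 − 4242 = −582 kJ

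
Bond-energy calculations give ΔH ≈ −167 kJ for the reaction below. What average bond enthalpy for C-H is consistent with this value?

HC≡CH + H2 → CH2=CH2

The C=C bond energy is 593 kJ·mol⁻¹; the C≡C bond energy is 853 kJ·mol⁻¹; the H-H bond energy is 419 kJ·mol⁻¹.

D(C-H) ≈ 423 kJ/mol

Let D be the C-H bond energy.
Σ(broken) = 1×853 + 2×D + 1×419 = 1272 + 2D
Σ(formed) = 4×D + 1×593 = 593 + 4D
ΔH = Σ(broken) − Σ(formed) = (1272 + 2D) − (593 + 4D) = +679 − 2D
Setting this equal to −167 kJ gives 2D = 846, so D = 423 kJ/mol.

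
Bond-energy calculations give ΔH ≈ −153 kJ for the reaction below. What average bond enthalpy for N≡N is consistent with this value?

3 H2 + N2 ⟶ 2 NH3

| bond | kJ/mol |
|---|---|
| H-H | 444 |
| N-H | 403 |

D(N≡N) ≈ 933 kJ/mol

Let D be the N≡N bond energy.
Σ(broken) = 3×444 + 1×D = 1332 + D
Σ(formed) = 6×403 = 2418
ΔH = Σ(broken) − Σ(formed) = (1332 + D) − (2418) = −1086 + D
Setting this equal to −153 kJ gives D = 933 kJ/mol.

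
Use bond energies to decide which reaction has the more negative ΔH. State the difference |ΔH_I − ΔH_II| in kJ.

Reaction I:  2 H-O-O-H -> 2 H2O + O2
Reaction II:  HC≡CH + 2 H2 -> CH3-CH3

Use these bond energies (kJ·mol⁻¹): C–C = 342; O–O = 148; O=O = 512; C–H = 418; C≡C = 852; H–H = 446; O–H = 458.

Reaction II, by 54 kJ

Reaction I:
  Bonds broken (reactants):
    O–H: 4 × 458 = 1832
    O–O: 2 × 148 = 296
    Σ(broken) = 2128 kJ
  Bonds formed (products):
    O–H: 4 × 458 = 1832
    O=O: 1 × 512 = 512
    Σ(formed) = 2344 kJ
  ΔH_I = 2128 − 2344 = −216 kJ
Reaction II:
  Bonds broken (reactants):
    C≡C: 1 × 852 = 852
    C–H: 2 × 418 = 836
    H–H: 2 × 446 = 892
    Σ(broken) = 2580 kJ
  Bonds formed (products):
    C–C: 1 × 342 = 342
    C–H: 6 × 418 = 2508
    Σ(formed) = 2850 kJ
  ΔH_II = 2580 − 2850 = −270 kJ
ΔH_I − ΔH_II = +54 kJ, so reaction II has the more negative ΔH; |ΔH_I − ΔH_II| = 54 kJ.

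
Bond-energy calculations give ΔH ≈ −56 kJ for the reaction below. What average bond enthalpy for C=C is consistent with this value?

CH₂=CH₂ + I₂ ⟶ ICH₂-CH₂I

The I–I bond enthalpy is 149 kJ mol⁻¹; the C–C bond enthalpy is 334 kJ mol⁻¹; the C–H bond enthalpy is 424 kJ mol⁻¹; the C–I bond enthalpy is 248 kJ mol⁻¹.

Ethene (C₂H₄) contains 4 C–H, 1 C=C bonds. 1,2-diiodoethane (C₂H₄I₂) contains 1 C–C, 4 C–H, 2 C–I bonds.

Let D be the C=C bond energy.
Σ(broken) = 4×424 + 1×D + 1×149 = 1845 + D
Σ(formed) = 1×334 + 4×424 + 2×248 = 2526
ΔH = Σ(broken) − Σ(formed) = (1845 + D) − (2526) = −681 + D
Setting this equal to −56 kJ gives D = 625 kJ/mol.

D(C=C) ≈ 625 kJ/mol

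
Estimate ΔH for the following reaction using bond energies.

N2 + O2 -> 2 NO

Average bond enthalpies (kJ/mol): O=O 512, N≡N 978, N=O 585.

Bonds broken (reactants):
  N≡N: 1 × 978 = 978
  O=O: 1 × 512 = 512
  Σ(broken) = 1490 kJ
Bonds formed (products):
  N=O: 2 × 585 = 1170
  Σ(formed) = 1170 kJ
ΔH = Σ(broken) − Σ(formed) = 1490 − 1170 = +320 kJ

ΔH ≈ +320 kJ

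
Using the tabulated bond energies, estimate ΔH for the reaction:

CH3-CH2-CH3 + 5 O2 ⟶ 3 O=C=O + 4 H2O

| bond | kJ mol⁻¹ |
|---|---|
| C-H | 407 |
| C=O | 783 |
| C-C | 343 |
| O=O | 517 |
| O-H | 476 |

Bonds broken (reactants):
  C-C: 2 × 343 = 686
  C-H: 8 × 407 = 3256
  O=O: 5 × 517 = 2585
  Σ(broken) = 6527 kJ
Bonds formed (products):
  C=O: 6 × 783 = 4698
  O-H: 8 × 476 = 3808
  Σ(formed) = 8506 kJ
ΔH = Σ(broken) − Σ(formed) = 6527 − 8506 = −1979 kJ

ΔH ≈ −1979 kJ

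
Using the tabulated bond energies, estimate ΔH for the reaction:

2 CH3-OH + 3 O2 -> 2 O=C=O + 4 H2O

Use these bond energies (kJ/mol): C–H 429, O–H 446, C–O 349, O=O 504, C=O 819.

Bonds broken (reactants):
  C–H: 6 × 429 = 2574
  C–O: 2 × 349 = 698
  O–H: 2 × 446 = 892
  O=O: 3 × 504 = 1512
  Σ(broken) = 5676 kJ
Bonds formed (products):
  C=O: 4 × 819 = 3276
  O–H: 8 × 446 = 3568
  Σ(formed) = 6844 kJ
ΔH = Σ(broken) − Σ(formed) = 5676 − 6844 = −1168 kJ

ΔH ≈ −1168 kJ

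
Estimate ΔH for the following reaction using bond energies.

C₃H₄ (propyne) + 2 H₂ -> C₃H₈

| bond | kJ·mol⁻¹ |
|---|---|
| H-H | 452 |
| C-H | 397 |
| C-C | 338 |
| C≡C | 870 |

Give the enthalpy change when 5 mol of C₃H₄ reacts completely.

ΔH = −760 kJ

Bonds broken (reactants):
  C≡C: 1 × 870 = 870
  C-C: 1 × 338 = 338
  C-H: 4 × 397 = 1588
  H-H: 2 × 452 = 904
  Σ(broken) = 3700 kJ
Bonds formed (products):
  C-C: 2 × 338 = 676
  C-H: 8 × 397 = 3176
  Σ(formed) = 3852 kJ
ΔH = Σ(broken) − Σ(formed) = 3700 − 3852 = −152 kJ
For 5× the reaction as written: 5 × (−152) = −760 kJ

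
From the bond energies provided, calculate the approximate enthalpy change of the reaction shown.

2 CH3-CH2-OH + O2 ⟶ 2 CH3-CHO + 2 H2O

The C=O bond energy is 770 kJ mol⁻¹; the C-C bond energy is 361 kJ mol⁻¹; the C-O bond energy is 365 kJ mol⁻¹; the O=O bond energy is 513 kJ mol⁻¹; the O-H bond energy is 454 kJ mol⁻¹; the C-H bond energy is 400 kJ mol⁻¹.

Bonds broken (reactants):
  C-C: 2 × 361 = 722
  C-H: 10 × 400 = 4000
  C-O: 2 × 365 = 730
  O-H: 2 × 454 = 908
  O=O: 1 × 513 = 513
  Σ(broken) = 6873 kJ
Bonds formed (products):
  C-C: 2 × 361 = 722
  C-H: 8 × 400 = 3200
  C=O: 2 × 770 = 1540
  O-H: 4 × 454 = 1816
  Σ(formed) = 7278 kJ
ΔH = Σ(broken) − Σ(formed) = 6873 − 7278 = −405 kJ

ΔH ≈ −405 kJ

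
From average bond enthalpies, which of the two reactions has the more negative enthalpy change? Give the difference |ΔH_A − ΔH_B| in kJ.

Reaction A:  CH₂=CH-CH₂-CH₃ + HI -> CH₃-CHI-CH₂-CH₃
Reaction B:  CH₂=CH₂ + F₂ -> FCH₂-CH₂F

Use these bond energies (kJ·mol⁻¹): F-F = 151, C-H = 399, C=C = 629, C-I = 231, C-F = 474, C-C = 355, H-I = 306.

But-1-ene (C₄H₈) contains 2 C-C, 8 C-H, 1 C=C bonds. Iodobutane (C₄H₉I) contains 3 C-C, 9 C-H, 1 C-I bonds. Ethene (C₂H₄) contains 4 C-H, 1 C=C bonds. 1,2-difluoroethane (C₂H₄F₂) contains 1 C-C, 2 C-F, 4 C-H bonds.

Reaction B, by 473 kJ

Reaction A:
  Bonds broken (reactants):
    C-C: 2 × 355 = 710
    C-H: 8 × 399 = 3192
    C=C: 1 × 629 = 629
    H-I: 1 × 306 = 306
    Σ(broken) = 4837 kJ
  Bonds formed (products):
    C-C: 3 × 355 = 1065
    C-H: 9 × 399 = 3591
    C-I: 1 × 231 = 231
    Σ(formed) = 4887 kJ
  ΔH_A = 4837 − 4887 = −50 kJ
Reaction B:
  Bonds broken (reactants):
    C-H: 4 × 399 = 1596
    C=C: 1 × 629 = 629
    F-F: 1 × 151 = 151
    Σ(broken) = 2376 kJ
  Bonds formed (products):
    C-C: 1 × 355 = 355
    C-F: 2 × 474 = 948
    C-H: 4 × 399 = 1596
    Σ(formed) = 2899 kJ
  ΔH_B = 2376 − 2899 = −523 kJ
ΔH_A − ΔH_B = +473 kJ, so reaction B has the more negative ΔH; |ΔH_A − ΔH_B| = 473 kJ.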